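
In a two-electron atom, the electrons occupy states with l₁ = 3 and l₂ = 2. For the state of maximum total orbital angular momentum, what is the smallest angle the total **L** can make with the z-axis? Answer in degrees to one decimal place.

The total orbital quantum number L ranges from |l₁ − l₂| to l₁ + l₂ in integer steps.
Allowed values: L = 1, 2, 3, 4, 5.
The maximum is L = 5, with |L_tot| = ℏ√(5·6) = √30 ℏ.
The minimum angle with z is arccos(5/√30) ≈ 24.1°.

θ_min ≈ 24.1°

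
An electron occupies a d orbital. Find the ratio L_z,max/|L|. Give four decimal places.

For a d orbital, l = 2.
|L| = √6 ℏ ≈ 2.4495ℏ, while L_z,max = lℏ = 2ℏ.
L_z,max/|L| = 2/√6 = 0.8165.

L_z,max/|L| = 0.8165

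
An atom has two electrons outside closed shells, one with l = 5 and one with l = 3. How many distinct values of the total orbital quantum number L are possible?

L runs from |5 − 3| = 2 to 5 + 3 = 8.
So L can be 2, 3, 4, 5, 6, 7, 8.
That is 7 values.

7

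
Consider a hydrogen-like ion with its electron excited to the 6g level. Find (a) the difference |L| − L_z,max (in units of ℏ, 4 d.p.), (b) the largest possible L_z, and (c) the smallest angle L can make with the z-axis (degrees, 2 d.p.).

|L|−L_z,max ≈ 0.4721ℏ; L_z,max = 4ℏ; θ_min ≈ 26.57°

The 6g level has l = 4.
|L| − L_z,max = (2√5 − 4)ℏ ≈ 0.4721ℏ.
L_z,max = lℏ = 4ℏ.
cos θ_min = 4/√20, so θ_min ≈ 26.57°.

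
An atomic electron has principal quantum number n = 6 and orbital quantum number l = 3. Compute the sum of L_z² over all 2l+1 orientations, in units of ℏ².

Σ(L_z)² = 28 ℏ²

The allowed m_l values are -3, -2, -1, 0, 1, 2, 3.
Summing m² from −3 to 3: Σ m_l² = 28.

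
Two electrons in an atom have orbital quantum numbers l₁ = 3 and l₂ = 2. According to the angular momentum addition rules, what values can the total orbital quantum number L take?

L = 1, 2, 3, 4, 5

By the triangle rule, |l₁ − l₂| ≤ L ≤ l₁ + l₂.
L ∈ {1, 2, 3, 4, 5}.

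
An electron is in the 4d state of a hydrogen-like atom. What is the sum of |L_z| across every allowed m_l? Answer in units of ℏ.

Σ|L_z| = 6 ℏ

4d means n = 4, l = 2.
m_l ∈ {-2, -1, 0, 1, 2}.
Σ|m_l| = 2·2(2+1)/2 = 6.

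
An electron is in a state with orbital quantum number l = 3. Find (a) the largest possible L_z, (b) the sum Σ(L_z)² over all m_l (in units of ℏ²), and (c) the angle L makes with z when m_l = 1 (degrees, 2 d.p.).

L_z,max = lℏ = 3ℏ.
Σ m_l² = 28, so Σ(L_z)² = 28 ℏ².
For m_l = 1: cos θ = 1/√12, θ ≈ 73.22°.

L_z,max = 3ℏ; Σ(L_z)² = 28 ℏ²; θ(m_l=1) ≈ 73.22°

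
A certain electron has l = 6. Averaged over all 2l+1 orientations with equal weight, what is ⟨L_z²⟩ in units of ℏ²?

⟨L_z²⟩ = 14 ℏ²

m_l runs from −6 to 6, i.e. {-6, -5, -4, -3, -2, -1, 0, 1, 2, 3, 4, 5, 6}.
Average of L_z² over 13 states: 182/13 ℏ² = 14 ℏ².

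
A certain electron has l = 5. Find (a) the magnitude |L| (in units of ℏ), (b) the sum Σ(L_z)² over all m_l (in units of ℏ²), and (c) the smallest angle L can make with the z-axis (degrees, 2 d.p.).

|L| = √30 ℏ ≈ 5.477ℏ; Σ(L_z)² = 110 ℏ²; θ_min ≈ 24.09°

|L| = ℏ√(5·6) = √30 ℏ ≈ 5.477ℏ.
Σ m_l² = 110, so Σ(L_z)² = 110 ℏ².
cos θ_min = 5/√30, so θ_min ≈ 24.09°.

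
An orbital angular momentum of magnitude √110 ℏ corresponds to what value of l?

|L| = ℏ√(l(l+1)), so l(l+1) = 110.
The positive root is l = 10.

l = 10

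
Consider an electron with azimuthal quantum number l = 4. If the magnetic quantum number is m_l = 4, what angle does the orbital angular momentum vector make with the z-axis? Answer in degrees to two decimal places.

θ ≈ 26.57°

|L|² = l(l+1)ℏ² = 20ℏ², so |L| = 2√5 ℏ.
L_z = m_l ℏ = 4ℏ.
cos θ = L_z/|L| = 4/√20, so θ ≈ 26.57°.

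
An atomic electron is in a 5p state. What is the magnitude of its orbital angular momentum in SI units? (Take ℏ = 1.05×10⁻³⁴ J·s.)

5p means n = 5, l = 1.
|L| = ℏ√(l(l+1)) = ℏ√(1·2) = √2 ℏ
Numerically, |L| = 1.414 × (1.05×10⁻³⁴ J·s) = 1.48×10⁻³⁴ J·s.

|L| = 1.48×10⁻³⁴ J·s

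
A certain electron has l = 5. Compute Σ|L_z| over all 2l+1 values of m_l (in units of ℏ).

Σ|L_z| = 30 ℏ

m_l ∈ {-5, -4, -3, -2, -1, 0, 1, 2, 3, 4, 5}.
Σ|m_l| = 2·5(5+1)/2 = 30.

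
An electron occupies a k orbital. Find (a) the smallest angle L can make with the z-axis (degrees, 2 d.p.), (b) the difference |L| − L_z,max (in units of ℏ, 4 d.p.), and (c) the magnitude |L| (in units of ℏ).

K corresponds to l = 7.
cos θ_min = 7/√56, so θ_min ≈ 20.70°.
|L| − L_z,max = (2√14 − 7)ℏ ≈ 0.4833ℏ.
|L| = ℏ√(7·8) = 2√14 ℏ ≈ 7.483ℏ.

θ_min ≈ 20.70°; |L|−L_z,max ≈ 0.4833ℏ; |L| = 2√14 ℏ ≈ 7.483ℏ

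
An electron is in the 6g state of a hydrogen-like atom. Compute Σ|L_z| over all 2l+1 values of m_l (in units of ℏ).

The 6g subshell has l = 4.
The allowed m_l values are -4, -3, -2, -1, 0, 1, 2, 3, 4.
Σ|m_l| = l(l+1) = 20.

Σ|L_z| = 20 ℏ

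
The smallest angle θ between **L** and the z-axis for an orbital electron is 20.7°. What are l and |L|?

l = 7, |L| = 2√14 ℏ ≈ 7.483ℏ

At minimum angle, m_l = l, so cos θ = l/√(l(l+1)); cos²θ = l/(l+1) = 0.8751.
Thus l = 0.8751/(1 − 0.8751) ≈ 7.
Then |L| = ℏ√(7·8) = 2√14 ℏ.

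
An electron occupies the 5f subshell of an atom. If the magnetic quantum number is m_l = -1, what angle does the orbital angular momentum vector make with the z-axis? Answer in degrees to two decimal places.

θ ≈ 106.78°

The 5f subshell has l = 3.
|L| = ℏ√(l(l+1)) = 2√3 ℏ.
L_z = m_l ℏ = −1ℏ.
cos θ = L_z/|L| = -1/√12, so θ ≈ 106.78°.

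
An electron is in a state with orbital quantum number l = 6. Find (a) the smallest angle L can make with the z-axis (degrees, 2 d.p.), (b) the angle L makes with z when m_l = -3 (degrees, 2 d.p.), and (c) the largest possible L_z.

θ_min ≈ 22.21°; θ(m_l=-3) ≈ 117.58°; L_z,max = 6ℏ

cos θ_min = 6/√42, so θ_min ≈ 22.21°.
For m_l = -3: cos θ = -3/√42, θ ≈ 117.58°.
L_z,max = lℏ = 6ℏ.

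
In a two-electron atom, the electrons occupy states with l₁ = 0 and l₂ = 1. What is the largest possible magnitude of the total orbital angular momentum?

|L_tot|_max = √2 ℏ ≈ 1.414ℏ

L runs from |0 − 1| = 1 to 0 + 1 = 1.
Allowed values: L = 1.
The largest magnitude corresponds to L = 1: |L_tot| = ℏ√(1·2) = √2 ℏ.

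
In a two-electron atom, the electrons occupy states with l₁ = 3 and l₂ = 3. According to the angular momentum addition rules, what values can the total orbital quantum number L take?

The total orbital quantum number L ranges from |l₁ − l₂| to l₁ + l₂ in integer steps.
So L can be 0, 1, 2, 3, 4, 5, 6.

L = 0, 1, 2, 3, 4, 5, 6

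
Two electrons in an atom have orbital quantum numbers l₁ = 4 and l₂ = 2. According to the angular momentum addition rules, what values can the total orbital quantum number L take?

L = 2, 3, 4, 5, 6

The total orbital quantum number L ranges from |l₁ − l₂| to l₁ + l₂ in integer steps.
Allowed values: L = 2, 3, 4, 5, 6.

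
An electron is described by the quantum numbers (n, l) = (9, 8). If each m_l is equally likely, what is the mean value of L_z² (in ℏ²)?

⟨L_z²⟩ = 24 ℏ²

The allowed m_l values are -8, -7, -6, -5, -4, -3, -2, -1, 0, 1, 2, 3, 4, 5, 6, 7, 8.
⟨L_z²⟩ = ℏ²·(Σ m_l²)/(2l+1) = ℏ²·408/17 = 24ℏ².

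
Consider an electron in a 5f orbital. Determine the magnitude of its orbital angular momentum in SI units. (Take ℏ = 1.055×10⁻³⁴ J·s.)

For 5f, l = 3.
|L| = ℏ√(l(l+1)) = ℏ√(3·4) = 2√3 ℏ
Numerically, |L| = 3.464 × (1.055×10⁻³⁴ J·s) = 3.655×10⁻³⁴ J·s.

|L| = 3.655×10⁻³⁴ J·s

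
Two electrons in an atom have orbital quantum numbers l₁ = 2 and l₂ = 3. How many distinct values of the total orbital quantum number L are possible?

5

Angular momentum addition gives L = |l₁ − l₂|, …, l₁ + l₂.
So L can be 1, 2, 3, 4, 5.
That is 5 values.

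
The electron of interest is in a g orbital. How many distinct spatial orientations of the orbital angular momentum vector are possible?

The letter g corresponds to l = 4.
The number of m_l values is 2l + 1 = 2·4 + 1 = 9.

9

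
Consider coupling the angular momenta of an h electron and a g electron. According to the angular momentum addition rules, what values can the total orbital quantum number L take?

L = 1, 2, 3, 4, 5, 6, 7, 8, 9

L runs from |5 − 4| = 1 to 5 + 4 = 9.
L ∈ {1, 2, 3, 4, 5, 6, 7, 8, 9}.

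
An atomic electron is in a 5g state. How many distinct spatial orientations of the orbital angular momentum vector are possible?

9

5g means n = 5, l = 4.
The number of m_l values is 2l + 1 = 2·4 + 1 = 9.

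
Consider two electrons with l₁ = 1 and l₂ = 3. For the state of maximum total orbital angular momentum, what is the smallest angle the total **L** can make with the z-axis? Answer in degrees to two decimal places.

By the triangle rule, |l₁ − l₂| ≤ L ≤ l₁ + l₂.
Allowed values: L = 2, 3, 4.
The maximum is L = 4, with |L_tot| = ℏ√(4·5) = 2√5 ℏ.
The minimum angle with z is arccos(4/√20) ≈ 26.57°.

θ_min ≈ 26.57°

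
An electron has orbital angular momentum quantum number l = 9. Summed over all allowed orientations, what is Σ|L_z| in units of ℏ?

m_l runs from −9 to 9, i.e. {-9, -8, -7, -6, -5, -4, -3, -2, -1, 0, 1, 2, 3, 4, 5, 6, 7, 8, 9}.
Σ|m_l| = 2(1+2+…+9) = 90.

Σ|L_z| = 90 ℏ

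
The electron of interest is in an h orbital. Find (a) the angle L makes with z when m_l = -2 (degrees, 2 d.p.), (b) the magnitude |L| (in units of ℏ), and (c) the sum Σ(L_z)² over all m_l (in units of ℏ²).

The letter h corresponds to l = 5.
For m_l = -2: cos θ = -2/√30, θ ≈ 111.42°.
|L| = ℏ√(5·6) = √30 ℏ ≈ 5.477ℏ.
Σ m_l² = 110, so Σ(L_z)² = 110 ℏ².

θ(m_l=-2) ≈ 111.42°; |L| = √30 ℏ ≈ 5.477ℏ; Σ(L_z)² = 110 ℏ²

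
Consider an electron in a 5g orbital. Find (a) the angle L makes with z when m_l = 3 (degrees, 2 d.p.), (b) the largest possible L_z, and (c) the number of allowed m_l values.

θ(m_l=3) ≈ 47.87°; L_z,max = 4ℏ; 9 values

5g means n = 5, l = 4.
For m_l = 3: cos θ = 3/√20, θ ≈ 47.87°.
L_z,max = lℏ = 4ℏ.
There are 2l+1 = 9 values of m_l.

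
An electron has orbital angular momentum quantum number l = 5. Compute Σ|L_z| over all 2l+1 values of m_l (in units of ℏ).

m_l ∈ {-5, -4, -3, -2, -1, 0, 1, 2, 3, 4, 5}.
Σ|m_l| = 2·5(5+1)/2 = 30.

Σ|L_z| = 30 ℏ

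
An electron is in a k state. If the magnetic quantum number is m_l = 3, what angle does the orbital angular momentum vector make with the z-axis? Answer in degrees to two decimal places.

For a k orbital, l = 7.
|L| = √(l(l+1)) ℏ = 2√14 ℏ.
L_z = m_l ℏ = 3ℏ.
cos θ = L_z/|L| = 3/√56, so θ ≈ 66.37°.

θ ≈ 66.37°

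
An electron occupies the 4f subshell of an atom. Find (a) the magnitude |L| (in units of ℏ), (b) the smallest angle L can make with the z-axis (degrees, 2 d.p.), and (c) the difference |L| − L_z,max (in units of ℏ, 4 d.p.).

|L| = 2√3 ℏ ≈ 3.464ℏ; θ_min ≈ 30.00°; |L|−L_z,max ≈ 0.4641ℏ

For 4f, l = 3.
|L| = ℏ√(3·4) = 2√3 ℏ ≈ 3.464ℏ.
cos θ_min = 3/√12, so θ_min ≈ 30.00°.
|L| − L_z,max = (2√3 − 3)ℏ ≈ 0.4641ℏ.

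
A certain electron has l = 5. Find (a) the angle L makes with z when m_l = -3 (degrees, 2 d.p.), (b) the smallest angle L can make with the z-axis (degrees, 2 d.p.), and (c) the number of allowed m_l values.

θ(m_l=-3) ≈ 123.21°; θ_min ≈ 24.09°; 11 values

For m_l = -3: cos θ = -3/√30, θ ≈ 123.21°.
cos θ_min = 5/√30, so θ_min ≈ 24.09°.
There are 2l+1 = 11 values of m_l.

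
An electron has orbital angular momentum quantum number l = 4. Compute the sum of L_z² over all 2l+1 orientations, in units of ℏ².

Σ(L_z)² = 60 ℏ²

m_l ∈ {-4, -3, -2, -1, 0, 1, 2, 3, 4}.
Summing m² from −4 to 4: Σ m_l² = 60.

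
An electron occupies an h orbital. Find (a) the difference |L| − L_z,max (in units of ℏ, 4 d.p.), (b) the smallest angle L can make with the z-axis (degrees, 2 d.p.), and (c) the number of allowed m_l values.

|L|−L_z,max ≈ 0.4772ℏ; θ_min ≈ 24.09°; 11 values

An h state has l = 5.
|L| − L_z,max = (√30 − 5)ℏ ≈ 0.4772ℏ.
cos θ_min = 5/√30, so θ_min ≈ 24.09°.
There are 2l+1 = 11 values of m_l.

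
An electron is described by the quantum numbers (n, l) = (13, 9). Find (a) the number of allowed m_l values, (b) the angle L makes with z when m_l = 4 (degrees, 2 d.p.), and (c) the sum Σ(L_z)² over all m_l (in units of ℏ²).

There are 2l+1 = 19 values of m_l.
For m_l = 4: cos θ = 4/√90, θ ≈ 65.06°.
Σ m_l² = 570, so Σ(L_z)² = 570 ℏ².

19 values; θ(m_l=4) ≈ 65.06°; Σ(L_z)² = 570 ℏ²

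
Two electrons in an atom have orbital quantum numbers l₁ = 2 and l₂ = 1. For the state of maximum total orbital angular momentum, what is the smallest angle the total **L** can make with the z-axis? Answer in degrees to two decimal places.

By the triangle rule, |l₁ − l₂| ≤ L ≤ l₁ + l₂.
So L can be 1, 2, 3.
The maximum is L = 3, with |L_tot| = ℏ√(3·4) = 2√3 ℏ.
The minimum angle with z is arccos(3/√12) ≈ 30.00°.

θ_min ≈ 30.00°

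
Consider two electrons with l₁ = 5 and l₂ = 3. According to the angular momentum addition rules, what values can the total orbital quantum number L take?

L = 2, 3, 4, 5, 6, 7, 8

By the triangle rule, |l₁ − l₂| ≤ L ≤ l₁ + l₂.
Allowed values: L = 2, 3, 4, 5, 6, 7, 8.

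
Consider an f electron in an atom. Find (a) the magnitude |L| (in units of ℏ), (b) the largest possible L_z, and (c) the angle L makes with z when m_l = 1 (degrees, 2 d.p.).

For an f orbital, l = 3.
|L| = ℏ√(3·4) = 2√3 ℏ ≈ 3.464ℏ.
L_z,max = lℏ = 3ℏ.
For m_l = 1: cos θ = 1/√12, θ ≈ 73.22°.

|L| = 2√3 ℏ ≈ 3.464ℏ; L_z,max = 3ℏ; θ(m_l=1) ≈ 73.22°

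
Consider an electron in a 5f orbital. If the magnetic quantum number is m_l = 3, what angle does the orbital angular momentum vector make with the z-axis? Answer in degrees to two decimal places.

θ ≈ 30.00°

For 5f, l = 3.
|L| = ℏ√(l(l+1)) = 2√3 ℏ.
L_z = m_l ℏ = 3ℏ.
cos θ = L_z/|L| = 3/√12, so θ ≈ 30.00°.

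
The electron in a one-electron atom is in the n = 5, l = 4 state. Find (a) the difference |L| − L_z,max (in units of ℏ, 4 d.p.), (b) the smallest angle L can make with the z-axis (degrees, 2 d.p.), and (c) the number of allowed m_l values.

|L|−L_z,max ≈ 0.4721ℏ; θ_min ≈ 26.57°; 9 values

|L| − L_z,max = (2√5 − 4)ℏ ≈ 0.4721ℏ.
cos θ_min = 4/√20, so θ_min ≈ 26.57°.
There are 2l+1 = 9 values of m_l.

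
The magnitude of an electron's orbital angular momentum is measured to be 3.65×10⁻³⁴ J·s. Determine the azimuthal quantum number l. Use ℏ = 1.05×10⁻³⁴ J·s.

l = 3

Dividing by ℏ: |L|/ℏ ≈ 3.476.
(|L|/ℏ)² = l(l+1) ≈ 12.08 ⇒ l = 3.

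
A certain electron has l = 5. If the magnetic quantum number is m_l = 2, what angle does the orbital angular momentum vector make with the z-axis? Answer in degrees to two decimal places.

|L| = ℏ√(l(l+1)) = √30 ℏ.
L_z = m_l ℏ = 2ℏ.
cos θ = L_z/|L| = 2/√30, so θ ≈ 68.58°.

θ ≈ 68.58°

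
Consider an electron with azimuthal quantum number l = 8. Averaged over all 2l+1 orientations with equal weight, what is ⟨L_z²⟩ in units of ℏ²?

⟨L_z²⟩ = 24 ℏ²

The allowed m_l values are -8, -7, -6, -5, -4, -3, -2, -1, 0, 1, 2, 3, 4, 5, 6, 7, 8.
⟨L_z²⟩ = ℏ²·l(l+1)/3 = 24ℏ².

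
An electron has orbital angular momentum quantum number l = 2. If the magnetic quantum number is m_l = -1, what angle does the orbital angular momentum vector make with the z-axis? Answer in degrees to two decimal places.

θ ≈ 114.09°

|L| = ℏ√(l(l+1)) = √6 ℏ.
L_z = m_l ℏ = −1ℏ.
cos θ = L_z/|L| = -1/√6, so θ ≈ 114.09°.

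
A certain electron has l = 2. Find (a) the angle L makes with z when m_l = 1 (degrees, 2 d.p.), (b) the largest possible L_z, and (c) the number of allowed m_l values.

θ(m_l=1) ≈ 65.91°; L_z,max = 2ℏ; 5 values

For m_l = 1: cos θ = 1/√6, θ ≈ 65.91°.
L_z,max = lℏ = 2ℏ.
There are 2l+1 = 5 values of m_l.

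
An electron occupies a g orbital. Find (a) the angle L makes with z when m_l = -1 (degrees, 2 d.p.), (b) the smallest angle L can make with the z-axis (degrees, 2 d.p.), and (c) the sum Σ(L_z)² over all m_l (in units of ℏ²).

θ(m_l=-1) ≈ 102.92°; θ_min ≈ 26.57°; Σ(L_z)² = 60 ℏ²

A g state has l = 4.
For m_l = -1: cos θ = -1/√20, θ ≈ 102.92°.
cos θ_min = 4/√20, so θ_min ≈ 26.57°.
Σ m_l² = 60, so Σ(L_z)² = 60 ℏ².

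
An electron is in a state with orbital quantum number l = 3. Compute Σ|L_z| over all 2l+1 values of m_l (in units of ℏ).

m_l ∈ {-3, -2, -1, 0, 1, 2, 3}.
Σ|m_l| = l(l+1) = 12.

Σ|L_z| = 12 ℏ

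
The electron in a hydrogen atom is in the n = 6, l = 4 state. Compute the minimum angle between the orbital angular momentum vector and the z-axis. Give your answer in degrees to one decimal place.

|L|² = l(l+1)ℏ² = 20ℏ², so |L| = 2√5 ℏ.
The smallest angle corresponds to the largest L_z, i.e. m_l = l = 4, giving L_z = 4ℏ.
cos θ_min = 4/√20, so θ_min ≈ 26.6°.

θ_min ≈ 26.6°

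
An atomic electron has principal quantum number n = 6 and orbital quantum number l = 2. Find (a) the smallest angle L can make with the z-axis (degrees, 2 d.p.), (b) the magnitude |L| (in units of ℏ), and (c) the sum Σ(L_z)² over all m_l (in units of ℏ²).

cos θ_min = 2/√6, so θ_min ≈ 35.26°.
|L| = ℏ√(2·3) = √6 ℏ ≈ 2.449ℏ.
Σ m_l² = 10, so Σ(L_z)² = 10 ℏ².

θ_min ≈ 35.26°; |L| = √6 ℏ ≈ 2.449ℏ; Σ(L_z)² = 10 ℏ²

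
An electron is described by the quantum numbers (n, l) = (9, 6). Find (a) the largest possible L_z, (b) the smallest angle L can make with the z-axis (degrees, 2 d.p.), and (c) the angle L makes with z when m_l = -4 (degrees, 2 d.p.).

L_z,max = 6ℏ; θ_min ≈ 22.21°; θ(m_l=-4) ≈ 128.11°

L_z,max = lℏ = 6ℏ.
cos θ_min = 6/√42, so θ_min ≈ 22.21°.
For m_l = -4: cos θ = -4/√42, θ ≈ 128.11°.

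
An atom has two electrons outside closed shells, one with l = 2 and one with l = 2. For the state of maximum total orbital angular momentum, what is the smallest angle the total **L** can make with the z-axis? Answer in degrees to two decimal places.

θ_min ≈ 26.57°

By the triangle rule, |l₁ − l₂| ≤ L ≤ l₁ + l₂.
L ∈ {0, 1, 2, 3, 4}.
The maximum is L = 4, with |L_tot| = ℏ√(4·5) = 2√5 ℏ.
The minimum angle with z is arccos(4/√20) ≈ 26.57°.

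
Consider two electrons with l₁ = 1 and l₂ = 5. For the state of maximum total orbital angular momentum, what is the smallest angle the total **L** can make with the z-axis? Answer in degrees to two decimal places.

Angular momentum addition gives L = |l₁ − l₂|, …, l₁ + l₂.
So L can be 4, 5, 6.
The maximum is L = 6, with |L_tot| = ℏ√(6·7) = √42 ℏ.
The minimum angle with z is arccos(6/√42) ≈ 22.21°.

θ_min ≈ 22.21°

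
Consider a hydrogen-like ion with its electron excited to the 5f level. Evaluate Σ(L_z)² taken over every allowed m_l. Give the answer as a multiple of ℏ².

The 5f level has l = 3.
m_l runs from −3 to 3, i.e. {-3, -2, -1, 0, 1, 2, 3}.
Σ m_l² = 2·(1 + 4 + 9) = 28.

Σ(L_z)² = 28 ℏ²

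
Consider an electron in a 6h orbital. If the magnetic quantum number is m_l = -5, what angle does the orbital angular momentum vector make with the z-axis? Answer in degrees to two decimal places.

For 6h, l = 5.
|L|² = l(l+1)ℏ² = 30ℏ², so |L| = √30 ℏ.
L_z = m_l ℏ = −5ℏ.
cos θ = L_z/|L| = -5/√30, so θ ≈ 155.91°.

θ ≈ 155.91°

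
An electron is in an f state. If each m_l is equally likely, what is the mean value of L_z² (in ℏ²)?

An f state has l = 3.
The allowed m_l values are -3, -2, -1, 0, 1, 2, 3.
⟨L_z²⟩ = ℏ²·l(l+1)/3 = 4ℏ².

⟨L_z²⟩ = 4 ℏ²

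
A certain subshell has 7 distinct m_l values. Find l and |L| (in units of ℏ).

l = 3, |L| = 2√3 ℏ ≈ 3.464ℏ

Since there are 2l+1 = 7 values of m_l, l = 3.
Then |L| = √(l(l+1)) ℏ = 2√3 ℏ.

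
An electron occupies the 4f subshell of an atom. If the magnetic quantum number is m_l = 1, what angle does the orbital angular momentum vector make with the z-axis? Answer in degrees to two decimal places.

For 4f, l = 3.
|L| = √(l(l+1)) ℏ = 2√3 ℏ.
L_z = m_l ℏ = 1ℏ.
cos θ = L_z/|L| = 1/√12, so θ ≈ 73.22°.

θ ≈ 73.22°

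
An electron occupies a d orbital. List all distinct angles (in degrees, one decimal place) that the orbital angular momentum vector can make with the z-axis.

D corresponds to l = 2.
|L| = ℏ√(l(l+1)) = √6 ℏ.
cos θ = m_l/√6 for each m_l ∈ {-2, -1, 0, 1, 2}.

θ ∈ {35.3°, 65.9°, 90.0°, 114.1°, 144.7°}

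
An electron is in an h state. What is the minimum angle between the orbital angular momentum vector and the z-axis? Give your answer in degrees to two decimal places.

θ_min ≈ 24.09°

For an h orbital, l = 5.
|L| = ℏ√(l(l+1)) = √30 ℏ.
The smallest angle corresponds to the largest L_z, i.e. m_l = l = 5, giving L_z = 5ℏ.
cos θ_min = 5/√30, so θ_min ≈ 24.09°.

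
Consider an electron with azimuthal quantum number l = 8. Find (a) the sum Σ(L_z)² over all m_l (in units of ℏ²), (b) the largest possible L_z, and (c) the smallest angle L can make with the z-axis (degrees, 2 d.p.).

Σ m_l² = 408, so Σ(L_z)² = 408 ℏ².
L_z,max = lℏ = 8ℏ.
cos θ_min = 8/√72, so θ_min ≈ 19.47°.

Σ(L_z)² = 408 ℏ²; L_z,max = 8ℏ; θ_min ≈ 19.47°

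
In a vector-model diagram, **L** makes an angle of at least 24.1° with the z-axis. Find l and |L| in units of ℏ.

cos²θ_min = l/(l+1) = 0.8333.
l = cos²θ/sin²θ ≈ 5.
Then |L| = ℏ√(5·6) = √30 ℏ.

l = 5, |L| = √30 ℏ ≈ 5.477ℏ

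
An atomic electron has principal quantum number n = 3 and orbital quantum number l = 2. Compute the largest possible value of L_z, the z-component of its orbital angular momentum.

L_z = m_l ℏ with m_l ∈ {−2, …, 2}; the maximum is m_l = 2.

L_z,max = 2ℏ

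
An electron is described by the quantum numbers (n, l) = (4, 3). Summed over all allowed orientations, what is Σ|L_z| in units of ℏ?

Σ|L_z| = 12 ℏ

m_l ∈ {-3, -2, -1, 0, 1, 2, 3}.
Σ|m_l| = l(l+1) = 12.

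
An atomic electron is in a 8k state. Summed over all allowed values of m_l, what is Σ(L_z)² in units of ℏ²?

Σ(L_z)² = 280 ℏ²

For 8k, l = 7.
m_l ∈ {-7, -6, -5, -4, -3, -2, -1, 0, 1, 2, 3, 4, 5, 6, 7}.
Σ m_l² = 2·(1 + 4 + 9 + 16 + 25 + 36 + 49) = 280.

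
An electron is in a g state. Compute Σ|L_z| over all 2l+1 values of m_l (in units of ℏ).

Σ|L_z| = 20 ℏ

For a g orbital, l = 4.
The allowed m_l values are -4, -3, -2, -1, 0, 1, 2, 3, 4.
Σ|m_l| = l(l+1) = 20.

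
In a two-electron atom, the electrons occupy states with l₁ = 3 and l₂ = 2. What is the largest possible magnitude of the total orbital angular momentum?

|L_tot|_max = √30 ℏ ≈ 5.477ℏ

The total orbital quantum number L ranges from |l₁ − l₂| to l₁ + l₂ in integer steps.
Allowed values: L = 1, 2, 3, 4, 5.
The largest magnitude corresponds to L = 5: |L_tot| = ℏ√(5·6) = √30 ℏ.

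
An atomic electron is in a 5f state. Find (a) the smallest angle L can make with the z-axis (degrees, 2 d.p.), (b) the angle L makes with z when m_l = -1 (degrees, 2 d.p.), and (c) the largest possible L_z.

5f means n = 5, l = 3.
cos θ_min = 3/√12, so θ_min ≈ 30.00°.
For m_l = -1: cos θ = -1/√12, θ ≈ 106.78°.
L_z,max = lℏ = 3ℏ.

θ_min ≈ 30.00°; θ(m_l=-1) ≈ 106.78°; L_z,max = 3ℏ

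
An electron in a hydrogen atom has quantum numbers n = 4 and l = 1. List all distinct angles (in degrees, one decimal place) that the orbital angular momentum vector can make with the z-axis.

θ ∈ {45.0°, 90.0°, 135.0°}

|L|² = l(l+1)ℏ² = 2ℏ², so |L| = √2 ℏ.
cos θ = m_l/√2 for each m_l ∈ {-1, 0, 1}.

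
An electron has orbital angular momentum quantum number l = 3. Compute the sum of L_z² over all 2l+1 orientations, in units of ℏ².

The allowed m_l values are -3, -2, -1, 0, 1, 2, 3.
Σ m_l² = l(l+1)(2l+1)/3 = 3·4·7/3 = 28.

Σ(L_z)² = 28 ℏ²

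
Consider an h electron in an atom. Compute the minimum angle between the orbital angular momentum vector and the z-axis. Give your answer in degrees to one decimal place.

An h state has l = 5.
|L| = ℏ√(l(l+1)) = √30 ℏ.
The smallest angle corresponds to the largest L_z, i.e. m_l = l = 5, giving L_z = 5ℏ.
cos θ_min = 5/√30, so θ_min ≈ 24.1°.

θ_min ≈ 24.1°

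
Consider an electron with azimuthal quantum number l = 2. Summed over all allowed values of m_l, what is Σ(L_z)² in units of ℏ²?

m_l ∈ {-2, -1, 0, 1, 2}.
Summing m² from −2 to 2: Σ m_l² = 10.

Σ(L_z)² = 10 ℏ²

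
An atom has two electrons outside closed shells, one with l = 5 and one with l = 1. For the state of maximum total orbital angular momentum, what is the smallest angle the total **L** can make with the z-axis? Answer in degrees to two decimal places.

θ_min ≈ 22.21°

Angular momentum addition gives L = |l₁ − l₂|, …, l₁ + l₂.
L ∈ {4, 5, 6}.
The maximum is L = 6, with |L_tot| = ℏ√(6·7) = √42 ℏ.
The minimum angle with z is arccos(6/√42) ≈ 22.21°.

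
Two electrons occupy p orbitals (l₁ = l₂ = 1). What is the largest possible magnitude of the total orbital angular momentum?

|L_tot|_max = √6 ℏ ≈ 2.449ℏ

The total orbital quantum number L ranges from |l₁ − l₂| to l₁ + l₂ in integer steps.
Allowed values: L = 0, 1, 2.
The largest magnitude corresponds to L = 2: |L_tot| = ℏ√(2·3) = √6 ℏ.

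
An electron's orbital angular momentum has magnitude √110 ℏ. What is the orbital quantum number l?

l = 10

Since |L|² = l(l+1)ℏ², l(l+1) = 110.
Solving: l = 10.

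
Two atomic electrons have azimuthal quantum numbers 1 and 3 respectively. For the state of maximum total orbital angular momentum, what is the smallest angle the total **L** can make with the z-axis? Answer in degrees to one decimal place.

θ_min ≈ 26.6°

By the triangle rule, |l₁ − l₂| ≤ L ≤ l₁ + l₂.
So L can be 2, 3, 4.
The maximum is L = 4, with |L_tot| = ℏ√(4·5) = 2√5 ℏ.
The minimum angle with z is arccos(4/√20) ≈ 26.6°.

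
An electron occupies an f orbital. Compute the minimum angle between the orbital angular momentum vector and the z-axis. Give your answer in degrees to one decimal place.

An f state has l = 3.
|L|² = l(l+1)ℏ² = 12ℏ², so |L| = 2√3 ℏ.
The smallest angle corresponds to the largest L_z, i.e. m_l = l = 3, giving L_z = 3ℏ.
cos θ_min = 3/√12, so θ_min ≈ 30.0°.

θ_min ≈ 30.0°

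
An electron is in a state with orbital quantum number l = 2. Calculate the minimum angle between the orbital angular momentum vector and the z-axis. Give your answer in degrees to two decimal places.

|L| = ℏ√(l(l+1)) = √6 ℏ.
The smallest angle corresponds to the largest L_z, i.e. m_l = l = 2, giving L_z = 2ℏ.
cos θ_min = 2/√6, so θ_min ≈ 35.26°.

θ_min ≈ 35.26°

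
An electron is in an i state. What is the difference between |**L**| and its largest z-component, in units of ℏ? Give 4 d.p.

An i state has l = 6.
|L| = √42 ℏ ≈ 6.4807ℏ, while L_z,max = lℏ = 6ℏ.
The difference is (√42 − 6)ℏ ≈ 0.4807ℏ.

|L| − L_z,max ≈ 0.4807ℏ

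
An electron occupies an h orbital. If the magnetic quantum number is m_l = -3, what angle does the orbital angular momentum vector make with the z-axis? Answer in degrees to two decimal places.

An h state has l = 5.
|L| = √(l(l+1)) ℏ = √30 ℏ.
L_z = m_l ℏ = −3ℏ.
cos θ = L_z/|L| = -3/√30, so θ ≈ 123.21°.

θ ≈ 123.21°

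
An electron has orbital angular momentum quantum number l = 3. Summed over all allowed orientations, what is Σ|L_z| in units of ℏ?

m_l ∈ {-3, -2, -1, 0, 1, 2, 3}.
Σ|m_l| = l(l+1) = 12.

Σ|L_z| = 12 ℏ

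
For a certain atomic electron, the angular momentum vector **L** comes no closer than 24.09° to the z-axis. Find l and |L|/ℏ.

l = 5, |L| = √30 ℏ ≈ 5.477ℏ

cos θ_min = l/√(l(l+1)) = √(l/(l+1)), so l/(l+1) = cos²(24.09°) = 0.8334.
l = cos²θ/sin²θ ≈ 5.
Then |L| = ℏ√(5·6) = √30 ℏ.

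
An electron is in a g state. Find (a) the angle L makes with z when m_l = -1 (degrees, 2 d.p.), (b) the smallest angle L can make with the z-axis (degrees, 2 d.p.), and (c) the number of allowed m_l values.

θ(m_l=-1) ≈ 102.92°; θ_min ≈ 26.57°; 9 values

A g state has l = 4.
For m_l = -1: cos θ = -1/√20, θ ≈ 102.92°.
cos θ_min = 4/√20, so θ_min ≈ 26.57°.
There are 2l+1 = 9 values of m_l.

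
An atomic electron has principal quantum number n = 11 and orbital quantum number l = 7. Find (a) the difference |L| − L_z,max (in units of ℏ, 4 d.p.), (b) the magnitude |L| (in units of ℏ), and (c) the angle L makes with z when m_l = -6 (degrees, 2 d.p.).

|L|−L_z,max ≈ 0.4833ℏ; |L| = 2√14 ℏ ≈ 7.483ℏ; θ(m_l=-6) ≈ 143.30°

|L| − L_z,max = (2√14 − 7)ℏ ≈ 0.4833ℏ.
|L| = ℏ√(7·8) = 2√14 ℏ ≈ 7.483ℏ.
For m_l = -6: cos θ = -6/√56, θ ≈ 143.30°.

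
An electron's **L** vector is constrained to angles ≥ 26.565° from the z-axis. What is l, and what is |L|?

At minimum angle, m_l = l, so cos θ = l/√(l(l+1)); cos²θ = l/(l+1) = 0.8000.
l = cos²θ/sin²θ ≈ 4.
Then |L| = ℏ√(4·5) = 2√5 ℏ.

l = 4, |L| = 2√5 ℏ ≈ 4.472ℏ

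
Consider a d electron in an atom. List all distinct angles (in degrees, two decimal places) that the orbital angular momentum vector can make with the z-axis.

θ ∈ {35.26°, 65.91°, 90.00°, 114.09°, 144.74°}

A d state has l = 2.
|L| = ℏ√(l(l+1)) = √6 ℏ.
cos θ = m_l/√6 for each m_l ∈ {-2, -1, 0, 1, 2}.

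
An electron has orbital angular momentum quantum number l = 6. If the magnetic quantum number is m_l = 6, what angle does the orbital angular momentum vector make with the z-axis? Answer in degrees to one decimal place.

|L| = ℏ√(l(l+1)) = √42 ℏ.
L_z = m_l ℏ = 6ℏ.
cos θ = L_z/|L| = 6/√42, so θ ≈ 22.2°.

θ ≈ 22.2°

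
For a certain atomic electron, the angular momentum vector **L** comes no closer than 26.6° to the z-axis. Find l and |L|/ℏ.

cos²θ_min = l/(l+1) = 0.7995.
Thus l = 0.7995/(1 − 0.7995) ≈ 4.
Then |L| = ℏ√(4·5) = 2√5 ℏ.

l = 4, |L| = 2√5 ℏ ≈ 4.472ℏ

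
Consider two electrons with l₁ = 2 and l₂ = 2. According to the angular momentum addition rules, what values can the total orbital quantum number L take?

Angular momentum addition gives L = |l₁ − l₂|, …, l₁ + l₂.
L ∈ {0, 1, 2, 3, 4}.

L = 0, 1, 2, 3, 4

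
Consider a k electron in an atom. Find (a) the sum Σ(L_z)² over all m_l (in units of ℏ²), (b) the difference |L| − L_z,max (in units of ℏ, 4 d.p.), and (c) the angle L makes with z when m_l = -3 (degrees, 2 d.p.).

A k state has l = 7.
Σ m_l² = 280, so Σ(L_z)² = 280 ℏ².
|L| − L_z,max = (2√14 − 7)ℏ ≈ 0.4833ℏ.
For m_l = -3: cos θ = -3/√56, θ ≈ 113.63°.

Σ(L_z)² = 280 ℏ²; |L|−L_z,max ≈ 0.4833ℏ; θ(m_l=-3) ≈ 113.63°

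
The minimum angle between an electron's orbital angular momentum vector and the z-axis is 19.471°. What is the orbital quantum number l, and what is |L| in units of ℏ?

l = 8, |L| = 6√2 ℏ ≈ 8.485ℏ

cos²θ_min = l/(l+1) = 0.8889.
Thus l = 0.8889/(1 − 0.8889) ≈ 8.
Then |L| = ℏ√(8·9) = 6√2 ℏ.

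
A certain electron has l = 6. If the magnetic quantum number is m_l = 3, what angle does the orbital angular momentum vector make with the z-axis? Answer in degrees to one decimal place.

|L| = √(l(l+1)) ℏ = √42 ℏ.
L_z = m_l ℏ = 3ℏ.
cos θ = L_z/|L| = 3/√42, so θ ≈ 62.4°.

θ ≈ 62.4°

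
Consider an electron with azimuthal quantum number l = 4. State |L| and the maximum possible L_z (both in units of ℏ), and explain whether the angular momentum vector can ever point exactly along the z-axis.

|L| = 2√5 ℏ ≈ 4.4721ℏ, while L_z,max = lℏ = 4ℏ.
Since |L| > L_z,max, the vector can never point exactly along z; the closest it comes is θ_min = arccos(4/√20) ≈ 26.6°.

No: L_z,max = 4ℏ < |L| = 2√5 ℏ ≈ 4.472ℏ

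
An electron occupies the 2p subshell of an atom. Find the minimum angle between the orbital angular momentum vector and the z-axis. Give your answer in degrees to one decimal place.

θ_min ≈ 45.0°

For 2p, l = 1.
|L| = √(l(l+1)) ℏ = √2 ℏ.
The smallest angle corresponds to the largest L_z, i.e. m_l = l = 1, giving L_z = 1ℏ.
cos θ_min = 1/√2, so θ_min ≈ 45.0°.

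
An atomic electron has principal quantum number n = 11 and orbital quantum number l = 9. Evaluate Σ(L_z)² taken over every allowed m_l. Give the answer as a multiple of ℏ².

m_l ∈ {-9, -8, -7, -6, -5, -4, -3, -2, -1, 0, 1, 2, 3, 4, 5, 6, 7, 8, 9}.
Summing m² from −9 to 9: Σ m_l² = 570.

Σ(L_z)² = 570 ℏ²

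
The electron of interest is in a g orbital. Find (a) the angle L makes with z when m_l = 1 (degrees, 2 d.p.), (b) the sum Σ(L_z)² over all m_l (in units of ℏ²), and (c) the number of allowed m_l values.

θ(m_l=1) ≈ 77.08°; Σ(L_z)² = 60 ℏ²; 9 values

For a g orbital, l = 4.
For m_l = 1: cos θ = 1/√20, θ ≈ 77.08°.
Σ m_l² = 60, so Σ(L_z)² = 60 ℏ².
There are 2l+1 = 9 values of m_l.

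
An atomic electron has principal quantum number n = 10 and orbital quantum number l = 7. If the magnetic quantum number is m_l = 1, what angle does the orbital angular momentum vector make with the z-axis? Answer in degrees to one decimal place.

θ ≈ 82.3°

|L| = √(l(l+1)) ℏ = 2√14 ℏ.
L_z = m_l ℏ = 1ℏ.
cos θ = L_z/|L| = 1/√56, so θ ≈ 82.3°.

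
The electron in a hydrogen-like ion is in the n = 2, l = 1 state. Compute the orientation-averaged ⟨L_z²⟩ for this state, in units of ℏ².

⟨L_z²⟩ = 0.6667 ℏ²

m_l ∈ {-1, 0, 1}.
⟨L_z²⟩ = ℏ²·l(l+1)/3 = 0.6667ℏ².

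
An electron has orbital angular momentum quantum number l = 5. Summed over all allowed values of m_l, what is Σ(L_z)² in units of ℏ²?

Σ(L_z)² = 110 ℏ²

m_l ∈ {-5, -4, -3, -2, -1, 0, 1, 2, 3, 4, 5}.
Summing m² from −5 to 5: Σ m_l² = 110.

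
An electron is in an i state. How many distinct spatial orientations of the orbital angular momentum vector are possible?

13

An i state has l = 6.
The number of m_l values is 2l + 1 = 2·6 + 1 = 13.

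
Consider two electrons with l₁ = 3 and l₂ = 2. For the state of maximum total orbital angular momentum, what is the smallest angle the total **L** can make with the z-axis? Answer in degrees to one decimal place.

Angular momentum addition gives L = |l₁ − l₂|, …, l₁ + l₂.
L ∈ {1, 2, 3, 4, 5}.
The maximum is L = 5, with |L_tot| = ℏ√(5·6) = √30 ℏ.
The minimum angle with z is arccos(5/√30) ≈ 24.1°.

θ_min ≈ 24.1°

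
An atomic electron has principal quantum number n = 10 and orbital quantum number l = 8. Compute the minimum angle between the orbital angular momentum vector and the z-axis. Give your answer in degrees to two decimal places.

θ_min ≈ 19.47°

|L| = √(l(l+1)) ℏ = 6√2 ℏ.
The smallest angle corresponds to the largest L_z, i.e. m_l = l = 8, giving L_z = 8ℏ.
cos θ_min = 8/√72, so θ_min ≈ 19.47°.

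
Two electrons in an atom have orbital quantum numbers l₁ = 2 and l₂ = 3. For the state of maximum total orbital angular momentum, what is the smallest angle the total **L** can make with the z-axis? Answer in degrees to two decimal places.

By the triangle rule, |l₁ − l₂| ≤ L ≤ l₁ + l₂.
Allowed values: L = 1, 2, 3, 4, 5.
The maximum is L = 5, with |L_tot| = ℏ√(5·6) = √30 ℏ.
The minimum angle with z is arccos(5/√30) ≈ 24.09°.

θ_min ≈ 24.09°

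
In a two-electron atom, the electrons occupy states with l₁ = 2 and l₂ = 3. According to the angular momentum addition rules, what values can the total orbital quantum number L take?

L = 1, 2, 3, 4, 5

L runs from |2 − 3| = 1 to 2 + 3 = 5.
So L can be 1, 2, 3, 4, 5.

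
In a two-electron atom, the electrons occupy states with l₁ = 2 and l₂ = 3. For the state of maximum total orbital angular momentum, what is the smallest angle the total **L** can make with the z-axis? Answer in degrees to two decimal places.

θ_min ≈ 24.09°

The total orbital quantum number L ranges from |l₁ − l₂| to l₁ + l₂ in integer steps.
Allowed values: L = 1, 2, 3, 4, 5.
The maximum is L = 5, with |L_tot| = ℏ√(5·6) = √30 ℏ.
The minimum angle with z is arccos(5/√30) ≈ 24.09°.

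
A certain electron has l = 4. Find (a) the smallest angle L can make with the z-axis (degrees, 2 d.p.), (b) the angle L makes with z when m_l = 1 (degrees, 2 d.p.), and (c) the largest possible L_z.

cos θ_min = 4/√20, so θ_min ≈ 26.57°.
For m_l = 1: cos θ = 1/√20, θ ≈ 77.08°.
L_z,max = lℏ = 4ℏ.

θ_min ≈ 26.57°; θ(m_l=1) ≈ 77.08°; L_z,max = 4ℏ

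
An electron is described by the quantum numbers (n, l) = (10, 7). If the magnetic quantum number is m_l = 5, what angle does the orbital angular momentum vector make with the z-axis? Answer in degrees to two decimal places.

|L|² = l(l+1)ℏ² = 56ℏ², so |L| = 2√14 ℏ.
L_z = m_l ℏ = 5ℏ.
cos θ = L_z/|L| = 5/√56, so θ ≈ 48.08°.

θ ≈ 48.08°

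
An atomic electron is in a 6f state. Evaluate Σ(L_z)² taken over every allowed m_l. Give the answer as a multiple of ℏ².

Σ(L_z)² = 28 ℏ²

For 6f, l = 3.
m_l runs from −3 to 3, i.e. {-3, -2, -1, 0, 1, 2, 3}.
Σ m_l² = 2·(1 + 4 + 9) = 28.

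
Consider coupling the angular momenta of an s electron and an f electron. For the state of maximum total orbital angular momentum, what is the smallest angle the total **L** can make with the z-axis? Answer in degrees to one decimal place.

θ_min ≈ 30.0°

Angular momentum addition gives L = |l₁ − l₂|, …, l₁ + l₂.
Allowed values: L = 3.
The maximum is L = 3, with |L_tot| = ℏ√(3·4) = 2√3 ℏ.
The minimum angle with z is arccos(3/√12) ≈ 30.0°.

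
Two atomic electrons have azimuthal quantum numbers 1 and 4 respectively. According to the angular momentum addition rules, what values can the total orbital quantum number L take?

L = 3, 4, 5

Angular momentum addition gives L = |l₁ − l₂|, …, l₁ + l₂.
Allowed values: L = 3, 4, 5.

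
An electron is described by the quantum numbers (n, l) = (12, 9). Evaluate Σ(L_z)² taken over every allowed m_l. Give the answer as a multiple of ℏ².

Σ(L_z)² = 570 ℏ²

m_l ∈ {-9, -8, -7, -6, -5, -4, -3, -2, -1, 0, 1, 2, 3, 4, 5, 6, 7, 8, 9}.
Summing m² from −9 to 9: Σ m_l² = 570.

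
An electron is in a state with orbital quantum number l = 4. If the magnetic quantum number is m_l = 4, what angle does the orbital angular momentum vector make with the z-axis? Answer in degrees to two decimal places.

θ ≈ 26.57°

|L| = ℏ√(l(l+1)) = 2√5 ℏ.
L_z = m_l ℏ = 4ℏ.
cos θ = L_z/|L| = 4/√20, so θ ≈ 26.57°.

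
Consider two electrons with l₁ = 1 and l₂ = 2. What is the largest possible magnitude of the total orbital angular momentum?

By the triangle rule, |l₁ − l₂| ≤ L ≤ l₁ + l₂.
Allowed values: L = 1, 2, 3.
The largest magnitude corresponds to L = 3: |L_tot| = ℏ√(3·4) = 2√3 ℏ.

|L_tot|_max = 2√3 ℏ ≈ 3.464ℏ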